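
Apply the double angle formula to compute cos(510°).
cos(510°) = cos²255° - sin²255° = -√3/2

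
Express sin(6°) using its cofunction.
sin(6°) = cos(90° - 6°) = cos(84°)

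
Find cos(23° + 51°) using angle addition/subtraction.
cos(23° + 51°) = cos 23° cos 51° - sin 23° sin 51° = 0.2756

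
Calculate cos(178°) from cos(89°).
cos(178°) = cos²89° - sin²89° = -0.9994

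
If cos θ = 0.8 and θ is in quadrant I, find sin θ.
sin θ = 0.6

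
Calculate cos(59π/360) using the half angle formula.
cos(59π/360) = √((1 + cos 59π/180)/2) = 0.8704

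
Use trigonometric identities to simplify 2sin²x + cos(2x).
2sin²x + cos(2x) = 1 (using Double angle)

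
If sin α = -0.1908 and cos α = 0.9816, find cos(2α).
cos(2α) = cos²α - sin²α = 0.9271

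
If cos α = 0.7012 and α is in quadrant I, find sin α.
sin α = 0.713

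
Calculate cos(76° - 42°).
cos(76° - 42°) = cos 76° cos 42° + sin 76° sin 42° = 0.829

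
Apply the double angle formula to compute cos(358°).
cos(358°) = cos²179° - sin²179° = 0.9994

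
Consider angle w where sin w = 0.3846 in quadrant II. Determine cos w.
cos w = ±√(1 - sin²w) = -0.9231 (negative in QII)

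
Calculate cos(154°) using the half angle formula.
cos(154°) = -√((1 + cos 308°)/2) = -0.8988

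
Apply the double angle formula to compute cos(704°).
cos(704°) = cos²352° - sin²352° = 0.9613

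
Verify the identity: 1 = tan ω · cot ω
RHS = (sin ω/cos ω) · (cos ω/sin ω) = 1 = LHS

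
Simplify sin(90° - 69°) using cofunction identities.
sin(90° - 69°) = cos(69°)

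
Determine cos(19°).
cos(19°) = 0.9455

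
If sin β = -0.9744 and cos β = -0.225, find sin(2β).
sin(2β) = 2 sin β cos β = 0.4385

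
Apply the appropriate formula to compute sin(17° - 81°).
sin(17° - 81°) = sin 17° cos 81° - cos 17° sin 81° = -0.8988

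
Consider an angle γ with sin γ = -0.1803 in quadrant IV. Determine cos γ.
cos γ = √(1 - sin²γ) = 0.9836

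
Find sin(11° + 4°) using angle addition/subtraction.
sin(11° + 4°) = sin 11° cos 4° + cos 11° sin 4° = (√6-√2)/4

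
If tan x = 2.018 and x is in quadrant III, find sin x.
sin x = -0.896 (using tan²x + 1 = sec²x)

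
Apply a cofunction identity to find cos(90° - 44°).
cos(90° - 44°) = sin(44°) = 0.6947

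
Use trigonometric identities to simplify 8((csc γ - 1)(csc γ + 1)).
8((csc γ - 1)(csc γ + 1)) = 8(cot²γ) (using Diff. of squares)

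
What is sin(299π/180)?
sin(299π/180) = -0.8746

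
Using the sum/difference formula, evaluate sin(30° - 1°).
sin(30° - 1°) = sin 30° cos 1° - cos 30° sin 1° = 0.4848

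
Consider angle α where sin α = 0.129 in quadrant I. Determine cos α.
cos α = √(1 - sin²α) = 0.9916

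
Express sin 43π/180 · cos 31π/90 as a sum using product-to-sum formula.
sin 43π/180 cos 31π/90 = (1/2)[sin(43π/180+31π/90) + sin(43π/180-31π/90)]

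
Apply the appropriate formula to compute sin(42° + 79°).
sin(42° + 79°) = sin 42° cos 79° + cos 42° sin 79° = 0.8572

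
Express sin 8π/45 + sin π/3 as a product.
sin 8π/45 + sin π/3 = 2 sin(23π/90) cos(-7π/90)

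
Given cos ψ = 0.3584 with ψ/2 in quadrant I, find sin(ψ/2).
sin(ψ/2) = ±√((1 - cos ψ)/2); positive since ψ/2 ∈ QI, so sin(ψ/2) = 0.5664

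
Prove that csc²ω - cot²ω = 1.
LHS = 1/sin²ω - cos²ω/sin²ω = (1 - cos²ω)/sin²ω = sin²ω/sin²ω = 1 = RHS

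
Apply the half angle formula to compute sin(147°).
sin(147°) = √((1 - cos 294°)/2) = 0.5446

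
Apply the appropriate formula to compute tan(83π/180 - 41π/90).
tan(83π/180 - 41π/90) = (tan 83π/180 - tan 41π/90)/(1 + tan 83π/180 tan 41π/90) = 0.01746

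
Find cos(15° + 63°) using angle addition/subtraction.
cos(15° + 63°) = cos 15° cos 63° - sin 15° sin 63° = 0.2079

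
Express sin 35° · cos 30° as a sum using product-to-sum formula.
sin 35° cos 30° = (1/2)[sin(35°+30°) + sin(35°-30°)]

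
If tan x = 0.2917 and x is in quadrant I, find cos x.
cos x = 0.96 (using tan²x + 1 = sec²x)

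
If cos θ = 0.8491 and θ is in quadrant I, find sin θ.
sin θ = 0.5282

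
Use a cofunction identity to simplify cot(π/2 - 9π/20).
cot(π/2 - 9π/20) = tan(9π/20)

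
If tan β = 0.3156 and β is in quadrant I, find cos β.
cos β = 0.9536 (using tan²β + 1 = sec²β)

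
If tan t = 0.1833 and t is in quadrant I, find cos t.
cos t = 0.9836 (using tan²t + 1 = sec²t)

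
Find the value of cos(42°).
cos(42°) = 0.7431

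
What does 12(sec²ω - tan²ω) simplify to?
12(sec²ω - tan²ω) = 12 (using Pythagorean identity)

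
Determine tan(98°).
tan(98°) = -7.115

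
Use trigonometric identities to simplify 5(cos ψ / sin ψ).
5(cos ψ / sin ψ) = 5(cot ψ) (using Quotient identity)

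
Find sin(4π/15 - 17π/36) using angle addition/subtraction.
sin(4π/15 - 17π/36) = sin 4π/15 cos 17π/36 - cos 4π/15 sin 17π/36 = -0.6018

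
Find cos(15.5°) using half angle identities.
cos(15.5°) = √((1 + cos 31°)/2) = 0.9636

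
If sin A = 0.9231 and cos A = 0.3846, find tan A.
tan A = sin A / cos A = 2.4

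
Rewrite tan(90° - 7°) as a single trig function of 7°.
tan(90° - 7°) = cot(7°)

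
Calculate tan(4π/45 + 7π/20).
tan(4π/45 + 7π/20) = (tan 4π/45 + tan 7π/20)/(1 - tan 4π/45 tan 7π/20) = 5.145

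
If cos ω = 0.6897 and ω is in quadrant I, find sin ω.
sin ω = 0.7241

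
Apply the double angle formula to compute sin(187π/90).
sin(187π/90) = 2 sin 187π/180 cos 187π/180 = 0.2419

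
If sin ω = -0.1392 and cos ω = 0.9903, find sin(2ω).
sin(2ω) = 2 sin ω cos ω = -0.2757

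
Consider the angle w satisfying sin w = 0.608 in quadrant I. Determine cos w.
cos w = √(1 - sin²w) = 0.7939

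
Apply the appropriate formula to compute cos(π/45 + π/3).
cos(π/45 + π/3) = cos π/45 cos π/3 - sin π/45 sin π/3 = 0.4384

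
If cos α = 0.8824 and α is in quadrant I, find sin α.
sin α = 0.4705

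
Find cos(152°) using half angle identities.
cos(152°) = -√((1 + cos 304°)/2) = -0.8829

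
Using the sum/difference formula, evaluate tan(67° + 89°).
tan(67° + 89°) = (tan 67° + tan 89°)/(1 - tan 67° tan 89°) = -0.4452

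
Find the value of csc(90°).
csc(90°) = 1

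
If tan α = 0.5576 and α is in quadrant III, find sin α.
sin α = -0.487 (using tan²α + 1 = sec²α)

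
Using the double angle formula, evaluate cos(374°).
cos(374°) = cos²187° - sin²187° = 0.9703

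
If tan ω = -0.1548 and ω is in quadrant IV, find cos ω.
cos ω = 0.9882 (using tan²ω + 1 = sec²ω)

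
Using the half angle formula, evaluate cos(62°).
cos(62°) = √((1 + cos 124°)/2) = 0.4695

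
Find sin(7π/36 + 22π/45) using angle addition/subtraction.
sin(7π/36 + 22π/45) = sin 7π/36 cos 22π/45 + cos 7π/36 sin 22π/45 = 0.8387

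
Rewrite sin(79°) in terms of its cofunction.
sin(79°) = cos(90° - 79°) = cos(11°)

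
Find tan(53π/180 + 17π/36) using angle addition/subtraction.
tan(53π/180 + 17π/36) = (tan 53π/180 + tan 17π/36)/(1 - tan 53π/180 tan 17π/36) = -0.9004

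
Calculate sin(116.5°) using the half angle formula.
sin(116.5°) = √((1 - cos 233°)/2) = 0.8949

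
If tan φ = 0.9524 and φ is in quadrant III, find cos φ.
cos φ = -0.7241 (using tan²φ + 1 = sec²φ)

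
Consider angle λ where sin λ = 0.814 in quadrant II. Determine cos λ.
cos λ = ±√(1 - sin²λ) = -0.5809 (negative in QII)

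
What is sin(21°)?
sin(21°) = 0.3584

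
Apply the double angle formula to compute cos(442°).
cos(442°) = cos²221° - sin²221° = 0.1392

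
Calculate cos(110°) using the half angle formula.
cos(110°) = -√((1 + cos 220°)/2) = -0.342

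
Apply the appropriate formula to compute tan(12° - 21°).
tan(12° - 21°) = (tan 12° - tan 21°)/(1 + tan 12° tan 21°) = -0.1584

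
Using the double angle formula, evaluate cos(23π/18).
cos(23π/18) = 2cos²23π/36 - 1 = -0.6428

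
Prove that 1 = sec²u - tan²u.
RHS = 1/cos²u - sin²u/cos²u = (1 - sin²u)/cos²u = cos²u/cos²u = 1 = LHS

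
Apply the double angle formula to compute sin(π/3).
sin(π/3) = 2 sin π/6 cos π/6 = √3/2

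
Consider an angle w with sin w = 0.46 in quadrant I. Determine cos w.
cos w = √(1 - sin²w) = 0.8879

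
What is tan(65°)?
tan(65°) = 2.145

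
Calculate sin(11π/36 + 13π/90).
sin(11π/36 + 13π/90) = sin 11π/36 cos 13π/90 + cos 11π/36 sin 13π/90 = 0.9877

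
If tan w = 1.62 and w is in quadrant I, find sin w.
sin w = 0.8509 (using tan²w + 1 = sec²w)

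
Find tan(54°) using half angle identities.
tan(54°) = sin 108° / (1 + cos 108°) = 1.376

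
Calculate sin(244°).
sin(244°) = -0.8988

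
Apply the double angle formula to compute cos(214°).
cos(214°) = cos²107° - sin²107° = -0.829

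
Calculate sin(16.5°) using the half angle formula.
sin(16.5°) = √((1 - cos 33°)/2) = 0.284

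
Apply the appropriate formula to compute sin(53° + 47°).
sin(53° + 47°) = sin 53° cos 47° + cos 53° sin 47° = 0.9848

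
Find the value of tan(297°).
tan(297°) = -1.963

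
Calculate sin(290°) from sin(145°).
sin(290°) = 2 sin 145° cos 145° = -0.9397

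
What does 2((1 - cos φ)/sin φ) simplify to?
2((1 - cos φ)/sin φ) = 2(tan(φ/2)) (using Half angle)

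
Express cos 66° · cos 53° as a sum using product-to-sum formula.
cos 66° cos 53° = (1/2)[cos(66°-53°) + cos(66°+53°)]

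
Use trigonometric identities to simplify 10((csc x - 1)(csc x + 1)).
10((csc x - 1)(csc x + 1)) = 10(cot²x) (using Diff. of squares)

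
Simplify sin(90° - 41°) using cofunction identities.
sin(90° - 41°) = cos(41°)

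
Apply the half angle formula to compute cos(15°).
cos(15°) = √((1 + cos 30°)/2) = (√6+√2)/4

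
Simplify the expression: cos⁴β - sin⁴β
cos⁴β - sin⁴β = cos(2β) (using Factoring + double angle)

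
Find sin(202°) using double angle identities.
sin(202°) = 2 sin 101° cos 101° = -0.3746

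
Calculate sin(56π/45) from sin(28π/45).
sin(56π/45) = 2 sin 28π/45 cos 28π/45 = -0.6947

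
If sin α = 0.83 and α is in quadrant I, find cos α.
cos α = 0.5578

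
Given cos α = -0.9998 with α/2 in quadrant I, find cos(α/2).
cos(α/2) = ±√((1 + cos α)/2); positive since α/2 ∈ QI, so cos(α/2) = 0.01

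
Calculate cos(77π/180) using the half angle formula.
cos(77π/180) = √((1 + cos 77π/90)/2) = 0.225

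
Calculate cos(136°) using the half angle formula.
cos(136°) = -√((1 + cos 272°)/2) = -0.7193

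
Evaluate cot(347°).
cot(347°) = -4.331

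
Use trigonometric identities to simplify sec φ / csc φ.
sec φ / csc φ = tan φ (using Reciprocal identities)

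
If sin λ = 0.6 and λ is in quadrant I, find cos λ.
cos λ = 0.8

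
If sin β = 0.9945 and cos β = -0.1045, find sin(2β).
sin(2β) = 2 sin β cos β = -0.2079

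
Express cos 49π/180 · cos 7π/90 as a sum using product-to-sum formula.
cos 49π/180 cos 7π/90 = (1/2)[cos(49π/180-7π/90) + cos(49π/180+7π/90)]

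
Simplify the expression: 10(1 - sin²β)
10(1 - sin²β) = 10(cos²β) (using Pythagorean identity)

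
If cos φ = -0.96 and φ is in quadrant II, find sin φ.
sin φ = 0.28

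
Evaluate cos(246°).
cos(246°) = -0.4067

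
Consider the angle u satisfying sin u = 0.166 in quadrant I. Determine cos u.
cos u = √(1 - sin²u) = 0.9861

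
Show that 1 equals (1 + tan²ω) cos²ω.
RHS = sec²ω · cos²ω = (1/cos²ω) · cos²ω = 1 = LHS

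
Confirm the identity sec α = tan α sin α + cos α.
RHS = sin²α/cos α + cos α = (sin²α + cos²α)/cos α = 1/cos α = sec α = LHS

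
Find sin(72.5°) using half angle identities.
sin(72.5°) = √((1 - cos 145°)/2) = 0.9537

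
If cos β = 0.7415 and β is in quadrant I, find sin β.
sin β = 0.671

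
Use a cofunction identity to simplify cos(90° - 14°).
cos(90° - 14°) = sin(14°)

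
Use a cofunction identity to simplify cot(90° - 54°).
cot(90° - 54°) = tan(54°)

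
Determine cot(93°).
cot(93°) = -0.05241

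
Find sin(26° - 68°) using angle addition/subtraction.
sin(26° - 68°) = sin 26° cos 68° - cos 26° sin 68° = -0.6691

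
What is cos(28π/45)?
cos(28π/45) = -0.3746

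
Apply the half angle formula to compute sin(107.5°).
sin(107.5°) = √((1 - cos 215°)/2) = 0.9537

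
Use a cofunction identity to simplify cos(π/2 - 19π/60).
cos(π/2 - 19π/60) = sin(19π/60)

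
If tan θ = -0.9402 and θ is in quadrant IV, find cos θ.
cos θ = 0.7286 (using tan²θ + 1 = sec²θ)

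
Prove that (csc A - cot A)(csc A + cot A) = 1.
LHS = csc²A - cot²A = (1 + cot²A) - cot²A = 1 = RHS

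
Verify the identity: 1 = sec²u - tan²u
RHS = 1/cos²u - sin²u/cos²u = (1 - sin²u)/cos²u = cos²u/cos²u = 1 = LHS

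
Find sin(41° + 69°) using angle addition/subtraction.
sin(41° + 69°) = sin 41° cos 69° + cos 41° sin 69° = 0.9397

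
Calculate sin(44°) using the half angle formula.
sin(44°) = √((1 - cos 88°)/2) = 0.6947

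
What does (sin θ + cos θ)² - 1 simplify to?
(sin θ + cos θ)² - 1 = sin(2θ) (using Pythagorean + double angle)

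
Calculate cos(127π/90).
cos(127π/90) = -0.2756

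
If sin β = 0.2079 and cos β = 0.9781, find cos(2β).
cos(2β) = cos²β - sin²β = 0.9135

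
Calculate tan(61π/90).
tan(61π/90) = -1.6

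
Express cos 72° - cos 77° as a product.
cos 72° - cos 77° = -2 sin(74.5°) sin(-2.5°)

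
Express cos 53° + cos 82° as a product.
cos 53° + cos 82° = 2 cos(67.5°) cos(-14.5°)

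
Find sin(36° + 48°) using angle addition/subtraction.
sin(36° + 48°) = sin 36° cos 48° + cos 36° sin 48° = 0.9945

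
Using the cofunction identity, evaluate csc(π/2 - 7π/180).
csc(π/2 - 7π/180) = sec(7π/180) = 1.008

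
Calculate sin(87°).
sin(87°) = 0.9986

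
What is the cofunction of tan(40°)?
tan(40°) = cot(90° - 40°) = cot(50°)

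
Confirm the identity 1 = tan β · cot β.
RHS = (sin β/cos β) · (cos β/sin β) = 1 = LHS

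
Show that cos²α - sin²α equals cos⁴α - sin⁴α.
RHS = (cos²α - sin²α)(cos²α + sin²α) = (cos²α - sin²α) · 1 = cos²α - sin²α = LHS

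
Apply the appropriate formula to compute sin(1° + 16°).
sin(1° + 16°) = sin 1° cos 16° + cos 1° sin 16° = 0.2924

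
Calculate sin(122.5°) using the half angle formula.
sin(122.5°) = √((1 - cos 245°)/2) = 0.8434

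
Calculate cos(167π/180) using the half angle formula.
cos(167π/180) = -√((1 + cos 167π/90)/2) = -0.9744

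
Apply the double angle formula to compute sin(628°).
sin(628°) = 2 sin 314° cos 314° = -0.9994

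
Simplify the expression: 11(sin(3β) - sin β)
11(sin(3β) - sin β) = 11(2 cos(2β) sin β) (using Sum-to-product)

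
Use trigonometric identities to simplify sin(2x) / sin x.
sin(2x) / sin x = 2 cos x (using Double angle)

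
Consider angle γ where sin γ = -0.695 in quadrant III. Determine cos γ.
cos γ = ±√(1 - sin²γ) = -0.719 (negative in QIII)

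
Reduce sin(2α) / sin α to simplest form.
sin(2α) / sin α = 2 cos α (using Double angle)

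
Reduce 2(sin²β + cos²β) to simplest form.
2(sin²β + cos²β) = 2 (using Pythagorean identity)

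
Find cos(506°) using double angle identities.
cos(506°) = cos²253° - sin²253° = -0.829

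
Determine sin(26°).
sin(26°) = 0.4384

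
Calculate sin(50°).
sin(50°) = 0.766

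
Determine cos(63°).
cos(63°) = 0.454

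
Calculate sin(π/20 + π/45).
sin(π/20 + π/45) = sin π/20 cos π/45 + cos π/20 sin π/45 = 0.225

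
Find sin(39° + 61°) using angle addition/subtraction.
sin(39° + 61°) = sin 39° cos 61° + cos 39° sin 61° = 0.9848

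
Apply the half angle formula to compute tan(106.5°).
tan(106.5°) = sin 213° / (1 + cos 213°) = -3.376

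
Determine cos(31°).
cos(31°) = 0.8572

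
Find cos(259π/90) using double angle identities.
cos(259π/90) = cos²259π/180 - sin²259π/180 = -0.9272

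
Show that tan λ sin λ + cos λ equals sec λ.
LHS = sin²λ/cos λ + cos λ = (sin²λ + cos²λ)/cos λ = 1/cos λ = sec λ = RHS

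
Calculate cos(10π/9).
cos(10π/9) = -0.9397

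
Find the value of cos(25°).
cos(25°) = 0.9063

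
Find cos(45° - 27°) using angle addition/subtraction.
cos(45° - 27°) = cos 45° cos 27° + sin 45° sin 27° = 0.9511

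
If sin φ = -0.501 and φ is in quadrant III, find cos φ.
cos φ = -0.8654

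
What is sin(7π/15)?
sin(7π/15) = 0.9945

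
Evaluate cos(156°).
cos(156°) = -0.9135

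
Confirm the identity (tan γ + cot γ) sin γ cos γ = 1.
LHS = (sin γ/cos γ + cos γ/sin γ) sin γ cos γ = ((sin²γ + cos²γ)/(sin γ cos γ)) · sin γ cos γ = sin²γ + cos²γ = 1 = RHS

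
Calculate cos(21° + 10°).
cos(21° + 10°) = cos 21° cos 10° - sin 21° sin 10° = 0.8572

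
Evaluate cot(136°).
cot(136°) = -1.036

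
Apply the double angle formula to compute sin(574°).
sin(574°) = 2 sin 287° cos 287° = -0.5592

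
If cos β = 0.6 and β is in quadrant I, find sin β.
sin β = 0.8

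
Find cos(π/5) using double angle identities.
cos(π/5) = cos²π/10 - sin²π/10 = 0.809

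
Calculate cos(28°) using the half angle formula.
cos(28°) = √((1 + cos 56°)/2) = 0.8829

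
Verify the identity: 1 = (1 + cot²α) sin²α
RHS = csc²α · sin²α = (1/sin²α) · sin²α = 1 = LHS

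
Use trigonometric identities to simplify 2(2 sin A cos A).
2(2 sin A cos A) = 2(sin(2A)) (using Double angle)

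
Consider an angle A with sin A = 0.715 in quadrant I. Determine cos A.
cos A = √(1 - sin²A) = 0.6991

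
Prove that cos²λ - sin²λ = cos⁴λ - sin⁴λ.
RHS = (cos²λ - sin²λ)(cos²λ + sin²λ) = (cos²λ - sin²λ) · 1 = cos²λ - sin²λ = LHS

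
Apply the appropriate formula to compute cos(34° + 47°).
cos(34° + 47°) = cos 34° cos 47° - sin 34° sin 47° = 0.1564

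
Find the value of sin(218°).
sin(218°) = -0.6157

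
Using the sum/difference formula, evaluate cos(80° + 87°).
cos(80° + 87°) = cos 80° cos 87° - sin 80° sin 87° = -0.9744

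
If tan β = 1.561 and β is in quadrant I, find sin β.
sin β = 0.842 (using tan²β + 1 = sec²β)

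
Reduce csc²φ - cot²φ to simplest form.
csc²φ - cot²φ = 1 (using Pythagorean identity)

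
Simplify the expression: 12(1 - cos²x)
12(1 - cos²x) = 12(sin²x) (using Pythagorean identity)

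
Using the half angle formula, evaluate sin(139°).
sin(139°) = √((1 - cos 278°)/2) = 0.6561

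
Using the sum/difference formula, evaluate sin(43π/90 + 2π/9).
sin(43π/90 + 2π/9) = sin 43π/90 cos 2π/9 + cos 43π/90 sin 2π/9 = 0.809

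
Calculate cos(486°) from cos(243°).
cos(486°) = cos²243° - sin²243° = -0.5878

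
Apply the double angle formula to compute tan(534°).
tan(534°) = 2 tan 267° / (1 - tan²267°) = -0.1051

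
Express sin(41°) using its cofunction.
sin(41°) = cos(90° - 41°) = cos(49°)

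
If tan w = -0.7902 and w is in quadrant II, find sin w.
sin w = 0.62 (using tan²w + 1 = sec²w)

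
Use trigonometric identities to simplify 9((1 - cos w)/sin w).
9((1 - cos w)/sin w) = 9(tan(w/2)) (using Half angle)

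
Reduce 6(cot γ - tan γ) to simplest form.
6(cot γ - tan γ) = 6(2 cot(2γ)) (using Double angle)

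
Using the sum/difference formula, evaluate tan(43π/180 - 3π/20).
tan(43π/180 - 3π/20) = (tan 43π/180 - tan 3π/20)/(1 + tan 43π/180 tan 3π/20) = 0.2867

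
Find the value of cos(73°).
cos(73°) = 0.2924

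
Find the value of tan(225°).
tan(225°) = 1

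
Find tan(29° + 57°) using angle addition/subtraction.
tan(29° + 57°) = (tan 29° + tan 57°)/(1 - tan 29° tan 57°) = 14.3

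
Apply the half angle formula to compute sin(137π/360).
sin(137π/360) = √((1 - cos 137π/180)/2) = 0.9304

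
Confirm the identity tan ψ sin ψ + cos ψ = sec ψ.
LHS = sin²ψ/cos ψ + cos ψ = (sin²ψ + cos²ψ)/cos ψ = 1/cos ψ = sec ψ = RHS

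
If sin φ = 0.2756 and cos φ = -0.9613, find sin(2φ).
sin(2φ) = 2 sin φ cos φ = -0.5299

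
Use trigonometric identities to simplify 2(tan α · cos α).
2(tan α · cos α) = 2(sin α) (using Quotient identity)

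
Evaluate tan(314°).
tan(314°) = -1.036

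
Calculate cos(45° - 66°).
cos(45° - 66°) = cos 45° cos 66° + sin 45° sin 66° = 0.9336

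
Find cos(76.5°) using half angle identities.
cos(76.5°) = √((1 + cos 153°)/2) = 0.2334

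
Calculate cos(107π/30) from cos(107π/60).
cos(107π/30) = cos²107π/60 - sin²107π/60 = 0.2079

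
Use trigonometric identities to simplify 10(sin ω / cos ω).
10(sin ω / cos ω) = 10(tan ω) (using Quotient identity)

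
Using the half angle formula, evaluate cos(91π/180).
cos(91π/180) = -√((1 + cos 91π/90)/2) = -0.01745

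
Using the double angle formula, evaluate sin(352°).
sin(352°) = 2 sin 176° cos 176° = -0.1392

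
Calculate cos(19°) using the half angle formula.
cos(19°) = √((1 + cos 38°)/2) = 0.9455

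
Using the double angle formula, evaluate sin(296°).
sin(296°) = 2 sin 148° cos 148° = -0.8988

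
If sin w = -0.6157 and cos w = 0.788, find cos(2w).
cos(2w) = cos²w - sin²w = 0.2419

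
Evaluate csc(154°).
csc(154°) = 2.281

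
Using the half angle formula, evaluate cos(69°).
cos(69°) = √((1 + cos 138°)/2) = 0.3584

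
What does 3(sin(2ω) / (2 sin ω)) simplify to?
3(sin(2ω) / (2 sin ω)) = 3(cos ω) (using Double angle)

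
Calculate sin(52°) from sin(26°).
sin(52°) = 2 sin 26° cos 26° = 0.788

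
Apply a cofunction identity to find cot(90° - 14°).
cot(90° - 14°) = tan(14°) = 0.2493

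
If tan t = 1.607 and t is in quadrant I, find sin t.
sin t = 0.849 (using tan²t + 1 = sec²t)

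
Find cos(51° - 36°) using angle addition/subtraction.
cos(51° - 36°) = cos 51° cos 36° + sin 51° sin 36° = (√6+√2)/4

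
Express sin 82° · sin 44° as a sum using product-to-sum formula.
sin 82° sin 44° = (1/2)[cos(82°-44°) - cos(82°+44°)]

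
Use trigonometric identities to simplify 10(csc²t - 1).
10(csc²t - 1) = 10(cot²t) (using Pythagorean identity)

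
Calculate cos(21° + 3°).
cos(21° + 3°) = cos 21° cos 3° - sin 21° sin 3° = 0.9135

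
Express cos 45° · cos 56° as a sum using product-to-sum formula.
cos 45° cos 56° = (1/2)[cos(45°-56°) + cos(45°+56°)]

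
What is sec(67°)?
sec(67°) = 2.559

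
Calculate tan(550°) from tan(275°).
tan(550°) = 2 tan 275° / (1 - tan²275°) = 0.1763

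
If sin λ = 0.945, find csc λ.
csc λ = 1/sin λ = 1.058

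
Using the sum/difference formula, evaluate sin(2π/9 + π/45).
sin(2π/9 + π/45) = sin 2π/9 cos π/45 + cos 2π/9 sin π/45 = 0.6947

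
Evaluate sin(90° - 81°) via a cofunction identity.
sin(90° - 81°) = cos(81°) = 0.1564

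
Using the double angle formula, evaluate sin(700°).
sin(700°) = 2 sin 350° cos 350° = -0.342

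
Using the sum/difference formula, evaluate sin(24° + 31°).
sin(24° + 31°) = sin 24° cos 31° + cos 24° sin 31° = 0.8192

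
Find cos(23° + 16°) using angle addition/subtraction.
cos(23° + 16°) = cos 23° cos 16° - sin 23° sin 16° = 0.7771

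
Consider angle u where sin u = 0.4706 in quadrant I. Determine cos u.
cos u = √(1 - sin²u) = 0.8823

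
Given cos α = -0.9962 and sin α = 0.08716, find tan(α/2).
tan(α/2) = sin α / (1 + cos α) = 22.94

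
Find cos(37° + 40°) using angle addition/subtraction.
cos(37° + 40°) = cos 37° cos 40° - sin 37° sin 40° = 0.225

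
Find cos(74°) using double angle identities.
cos(74°) = cos²37° - sin²37° = 0.2756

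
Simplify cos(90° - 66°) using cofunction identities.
cos(90° - 66°) = sin(66°)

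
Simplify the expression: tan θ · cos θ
tan θ · cos θ = sin θ (using Quotient identity)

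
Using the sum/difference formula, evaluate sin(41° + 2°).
sin(41° + 2°) = sin 41° cos 2° + cos 41° sin 2° = 0.682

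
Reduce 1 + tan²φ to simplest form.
1 + tan²φ = sec²φ (using Pythagorean identity)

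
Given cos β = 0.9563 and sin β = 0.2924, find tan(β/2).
tan(β/2) = sin β / (1 + cos β) = 0.1495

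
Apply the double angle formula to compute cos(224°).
cos(224°) = 1 - 2sin²112° = -0.7193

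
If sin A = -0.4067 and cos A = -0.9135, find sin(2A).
sin(2A) = 2 sin A cos A = 0.743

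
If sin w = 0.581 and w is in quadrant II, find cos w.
cos w = -0.8139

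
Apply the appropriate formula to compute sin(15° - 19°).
sin(15° - 19°) = sin 15° cos 19° - cos 15° sin 19° = -0.06976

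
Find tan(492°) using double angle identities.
tan(492°) = 2 tan 246° / (1 - tan²246°) = -1.111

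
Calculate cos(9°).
cos(9°) = 0.9877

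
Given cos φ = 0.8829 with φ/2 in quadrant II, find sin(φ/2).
sin(φ/2) = ±√((1 - cos φ)/2); positive since φ/2 ∈ QII, so sin(φ/2) = 0.242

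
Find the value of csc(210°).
csc(210°) = -2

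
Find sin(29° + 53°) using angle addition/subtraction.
sin(29° + 53°) = sin 29° cos 53° + cos 29° sin 53° = 0.9903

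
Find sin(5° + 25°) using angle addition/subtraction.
sin(5° + 25°) = sin 5° cos 25° + cos 5° sin 25° = 1/2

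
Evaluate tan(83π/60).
tan(83π/60) = 2.605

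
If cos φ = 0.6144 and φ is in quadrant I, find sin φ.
sin φ = 0.789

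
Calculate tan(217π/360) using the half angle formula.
tan(217π/360) = sin 217π/180 / (1 + cos 217π/180) = -2.989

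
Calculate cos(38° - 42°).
cos(38° - 42°) = cos 38° cos 42° + sin 38° sin 42° = 0.9976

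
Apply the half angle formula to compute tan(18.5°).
tan(18.5°) = sin 37° / (1 + cos 37°) = 0.3346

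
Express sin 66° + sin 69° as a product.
sin 66° + sin 69° = 2 sin(67.5°) cos(-1.5°)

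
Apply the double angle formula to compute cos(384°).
cos(384°) = cos²192° - sin²192° = 0.9135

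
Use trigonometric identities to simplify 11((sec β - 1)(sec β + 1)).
11((sec β - 1)(sec β + 1)) = 11(tan²β) (using Diff. of squares)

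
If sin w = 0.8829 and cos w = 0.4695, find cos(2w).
cos(2w) = cos²w - sin²w = -0.5591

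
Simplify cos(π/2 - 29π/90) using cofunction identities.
cos(π/2 - 29π/90) = sin(29π/90)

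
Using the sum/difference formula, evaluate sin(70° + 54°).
sin(70° + 54°) = sin 70° cos 54° + cos 70° sin 54° = 0.829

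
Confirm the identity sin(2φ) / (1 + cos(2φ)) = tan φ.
LHS = 2 sin φ cos φ / (2cos²φ) = sin φ/cos φ = tan φ = RHS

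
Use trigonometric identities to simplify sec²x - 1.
sec²x - 1 = tan²x (using Pythagorean identity)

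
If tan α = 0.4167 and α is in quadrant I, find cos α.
cos α = 0.9231 (using tan²α + 1 = sec²α)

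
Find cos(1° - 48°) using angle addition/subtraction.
cos(1° - 48°) = cos 1° cos 48° + sin 1° sin 48° = 0.682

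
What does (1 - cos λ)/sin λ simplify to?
(1 - cos λ)/sin λ = tan(λ/2) (using Half angle)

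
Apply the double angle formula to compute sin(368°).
sin(368°) = 2 sin 184° cos 184° = 0.1392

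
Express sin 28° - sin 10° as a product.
sin 28° - sin 10° = 2 cos(19°) sin(9°)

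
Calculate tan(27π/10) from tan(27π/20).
tan(27π/10) = 2 tan 27π/20 / (1 - tan²27π/20) = -1.376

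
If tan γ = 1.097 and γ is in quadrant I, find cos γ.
cos γ = 0.6737 (using tan²γ + 1 = sec²γ)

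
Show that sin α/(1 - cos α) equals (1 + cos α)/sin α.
LHS = sin α(1 + cos α) / ((1 - cos α)(1 + cos α)) = sin α(1 + cos α) / (1 - cos²α) = sin α(1 + cos α) / sin²α = (1 + cos α)/sin α = RHS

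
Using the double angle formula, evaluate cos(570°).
cos(570°) = cos²285° - sin²285° = -√3/2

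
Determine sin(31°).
sin(31°) = 0.515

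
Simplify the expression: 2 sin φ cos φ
2 sin φ cos φ = sin(2φ) (using Double angle)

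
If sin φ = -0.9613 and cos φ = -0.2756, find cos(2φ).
cos(2φ) = cos²φ - sin²φ = -0.8481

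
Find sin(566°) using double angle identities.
sin(566°) = 2 sin 283° cos 283° = -0.4384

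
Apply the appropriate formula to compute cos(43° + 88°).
cos(43° + 88°) = cos 43° cos 88° - sin 43° sin 88° = -0.6561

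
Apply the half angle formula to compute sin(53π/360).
sin(53π/360) = √((1 - cos 53π/180)/2) = 0.4462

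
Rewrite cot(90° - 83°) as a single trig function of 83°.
cot(90° - 83°) = tan(83°)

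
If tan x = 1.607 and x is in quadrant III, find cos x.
cos x = -0.5283 (using tan²x + 1 = sec²x)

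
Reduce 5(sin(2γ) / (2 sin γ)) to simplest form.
5(sin(2γ) / (2 sin γ)) = 5(cos γ) (using Double angle)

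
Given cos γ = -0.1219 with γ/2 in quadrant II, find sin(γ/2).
sin(γ/2) = ±√((1 - cos γ)/2); positive since γ/2 ∈ QII, so sin(γ/2) = 0.749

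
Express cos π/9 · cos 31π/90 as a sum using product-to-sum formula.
cos π/9 cos 31π/90 = (1/2)[cos(π/9-31π/90) + cos(π/9+31π/90)]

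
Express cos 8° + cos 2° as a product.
cos 8° + cos 2° = 2 cos(5°) cos(3°)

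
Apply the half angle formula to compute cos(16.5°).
cos(16.5°) = √((1 + cos 33°)/2) = 0.9588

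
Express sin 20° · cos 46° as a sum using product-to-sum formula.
sin 20° cos 46° = (1/2)[sin(20°+46°) + sin(20°-46°)]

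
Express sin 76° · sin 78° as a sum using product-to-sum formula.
sin 76° sin 78° = (1/2)[cos(76°-78°) - cos(76°+78°)]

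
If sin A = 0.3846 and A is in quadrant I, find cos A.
cos A = 0.9231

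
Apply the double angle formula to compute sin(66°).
sin(66°) = 2 sin 33° cos 33° = 0.9135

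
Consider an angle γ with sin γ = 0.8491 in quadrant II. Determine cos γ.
cos γ = ±√(1 - sin²γ) = -0.5282 (negative in QII)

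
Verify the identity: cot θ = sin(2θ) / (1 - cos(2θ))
RHS = 2 sin θ cos θ / (2sin²θ) = cos θ/sin θ = cot θ = LHS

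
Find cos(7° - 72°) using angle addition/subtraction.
cos(7° - 72°) = cos 7° cos 72° + sin 7° sin 72° = 0.4226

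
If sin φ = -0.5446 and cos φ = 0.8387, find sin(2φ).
sin(2φ) = 2 sin φ cos φ = -0.9135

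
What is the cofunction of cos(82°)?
cos(82°) = sin(90° - 82°) = sin(8°)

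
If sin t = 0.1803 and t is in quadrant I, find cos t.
cos t = 0.9836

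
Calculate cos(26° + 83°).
cos(26° + 83°) = cos 26° cos 83° - sin 26° sin 83° = -0.3256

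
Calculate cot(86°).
cot(86°) = 0.06993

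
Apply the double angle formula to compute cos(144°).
cos(144°) = cos²72° - sin²72° = -0.809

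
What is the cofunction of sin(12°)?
sin(12°) = cos(90° - 12°) = cos(78°)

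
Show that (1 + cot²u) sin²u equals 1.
LHS = csc²u · sin²u = (1/sin²u) · sin²u = 1 = RHS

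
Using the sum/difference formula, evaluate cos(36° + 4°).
cos(36° + 4°) = cos 36° cos 4° - sin 36° sin 4° = 0.766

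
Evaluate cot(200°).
cot(200°) = 2.747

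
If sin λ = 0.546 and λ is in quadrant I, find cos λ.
cos λ = 0.8378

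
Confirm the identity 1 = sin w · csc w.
RHS = sin w · (1/sin w) = 1 = LHS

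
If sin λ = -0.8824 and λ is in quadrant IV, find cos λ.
cos λ = 0.4705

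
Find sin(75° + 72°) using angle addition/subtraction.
sin(75° + 72°) = sin 75° cos 72° + cos 75° sin 72° = 0.5446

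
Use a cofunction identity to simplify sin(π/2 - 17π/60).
sin(π/2 - 17π/60) = cos(17π/60)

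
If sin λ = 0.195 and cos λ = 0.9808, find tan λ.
tan λ = sin λ / cos λ = 0.1988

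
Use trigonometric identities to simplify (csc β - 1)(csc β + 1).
(csc β - 1)(csc β + 1) = cot²β (using Diff. of squares)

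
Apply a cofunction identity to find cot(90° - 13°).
cot(90° - 13°) = tan(13°) = 0.2309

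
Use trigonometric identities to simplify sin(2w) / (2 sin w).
sin(2w) / (2 sin w) = cos w (using Double angle)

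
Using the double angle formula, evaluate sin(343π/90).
sin(343π/90) = 2 sin 343π/180 cos 343π/180 = -0.5592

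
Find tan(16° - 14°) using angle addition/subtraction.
tan(16° - 14°) = (tan 16° - tan 14°)/(1 + tan 16° tan 14°) = 0.03492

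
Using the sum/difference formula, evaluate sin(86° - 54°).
sin(86° - 54°) = sin 86° cos 54° - cos 86° sin 54° = 0.5299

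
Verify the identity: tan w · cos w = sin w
LHS = (sin w/cos w) · cos w = sin w = RHS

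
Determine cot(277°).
cot(277°) = -0.1228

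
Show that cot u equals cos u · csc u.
RHS = cos u · (1/sin u) = cos u/sin u = cot u = LHS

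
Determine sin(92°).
sin(92°) = 0.9994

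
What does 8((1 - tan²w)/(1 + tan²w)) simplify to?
8((1 - tan²w)/(1 + tan²w)) = 8(cos(2w)) (using Double angle)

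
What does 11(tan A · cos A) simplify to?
11(tan A · cos A) = 11(sin A) (using Quotient identity)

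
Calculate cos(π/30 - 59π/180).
cos(π/30 - 59π/180) = cos π/30 cos 59π/180 + sin π/30 sin 59π/180 = 0.6018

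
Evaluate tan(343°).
tan(343°) = -0.3057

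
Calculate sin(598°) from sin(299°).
sin(598°) = 2 sin 299° cos 299° = -0.848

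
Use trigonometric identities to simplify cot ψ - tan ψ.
cot ψ - tan ψ = 2 cot(2ψ) (using Double angle)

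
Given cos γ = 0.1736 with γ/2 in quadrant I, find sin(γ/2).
sin(γ/2) = ±√((1 - cos γ)/2); positive since γ/2 ∈ QI, so sin(γ/2) = 0.6428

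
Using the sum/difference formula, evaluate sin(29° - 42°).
sin(29° - 42°) = sin 29° cos 42° - cos 29° sin 42° = -0.225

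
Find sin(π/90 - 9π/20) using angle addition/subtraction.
sin(π/90 - 9π/20) = sin π/90 cos 9π/20 - cos π/90 sin 9π/20 = -0.9816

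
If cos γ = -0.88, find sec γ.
sec γ = 1/cos γ = -1.136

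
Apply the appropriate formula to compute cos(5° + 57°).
cos(5° + 57°) = cos 5° cos 57° - sin 5° sin 57° = 0.4695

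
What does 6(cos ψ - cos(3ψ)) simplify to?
6(cos ψ - cos(3ψ)) = 6(2 sin(2ψ) sin ψ) (using Sum-to-product)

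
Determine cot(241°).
cot(241°) = 0.5543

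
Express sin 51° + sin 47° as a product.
sin 51° + sin 47° = 2 sin(49°) cos(2°)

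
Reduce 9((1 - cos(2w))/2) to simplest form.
9((1 - cos(2w))/2) = 9(sin²w) (using Power reduction)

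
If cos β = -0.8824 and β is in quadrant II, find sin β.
sin β = 0.4705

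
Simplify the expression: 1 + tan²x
1 + tan²x = sec²x (using Pythagorean identity)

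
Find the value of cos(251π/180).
cos(251π/180) = -0.3256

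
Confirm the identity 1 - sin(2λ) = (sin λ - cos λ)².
RHS = sin²λ - 2 sin λ cos λ + cos²λ = (sin²λ + cos²λ) - 2 sin λ cos λ = 1 - sin(2λ) = LHS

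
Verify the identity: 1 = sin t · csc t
RHS = sin t · (1/sin t) = 1 = LHS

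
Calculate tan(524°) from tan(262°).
tan(524°) = 2 tan 262° / (1 - tan²262°) = -0.2867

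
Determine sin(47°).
sin(47°) = 0.7314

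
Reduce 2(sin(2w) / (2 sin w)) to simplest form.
2(sin(2w) / (2 sin w)) = 2(cos w) (using Double angle)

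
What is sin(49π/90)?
sin(49π/90) = 0.9903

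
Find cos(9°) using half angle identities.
cos(9°) = √((1 + cos 18°)/2) = 0.9877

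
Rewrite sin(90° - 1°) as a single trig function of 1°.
sin(90° - 1°) = cos(1°)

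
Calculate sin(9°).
sin(9°) = 0.1564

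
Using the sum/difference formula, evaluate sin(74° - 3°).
sin(74° - 3°) = sin 74° cos 3° - cos 74° sin 3° = 0.9455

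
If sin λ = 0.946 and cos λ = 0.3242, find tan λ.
tan λ = sin λ / cos λ = 2.918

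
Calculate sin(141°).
sin(141°) = 0.6293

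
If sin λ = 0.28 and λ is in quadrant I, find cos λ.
cos λ = 0.96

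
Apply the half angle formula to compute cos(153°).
cos(153°) = -√((1 + cos 306°)/2) = -0.891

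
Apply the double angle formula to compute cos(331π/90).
cos(331π/90) = 2cos²331π/180 - 1 = 0.5299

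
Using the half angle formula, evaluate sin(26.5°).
sin(26.5°) = √((1 - cos 53°)/2) = 0.4462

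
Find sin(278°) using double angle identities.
sin(278°) = 2 sin 139° cos 139° = -0.9903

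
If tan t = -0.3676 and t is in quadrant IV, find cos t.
cos t = 0.9386 (using tan²t + 1 = sec²t)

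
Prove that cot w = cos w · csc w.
RHS = cos w · (1/sin w) = cos w/sin w = cot w = LHS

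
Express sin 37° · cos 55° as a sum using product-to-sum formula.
sin 37° cos 55° = (1/2)[sin(37°+55°) + sin(37°-55°)]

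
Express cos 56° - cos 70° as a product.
cos 56° - cos 70° = -2 sin(63°) sin(-7°)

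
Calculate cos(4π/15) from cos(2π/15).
cos(4π/15) = cos²2π/15 - sin²2π/15 = 0.6691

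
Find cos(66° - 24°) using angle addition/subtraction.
cos(66° - 24°) = cos 66° cos 24° + sin 66° sin 24° = 0.7431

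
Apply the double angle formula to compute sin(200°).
sin(200°) = 2 sin 100° cos 100° = -0.342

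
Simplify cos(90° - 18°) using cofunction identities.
cos(90° - 18°) = sin(18°)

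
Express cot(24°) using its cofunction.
cot(24°) = tan(90° - 24°) = tan(66°)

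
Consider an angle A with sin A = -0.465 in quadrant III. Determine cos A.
cos A = ±√(1 - sin²A) = -0.8853 (negative in QIII)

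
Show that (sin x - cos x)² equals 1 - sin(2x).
LHS = sin²x - 2 sin x cos x + cos²x = (sin²x + cos²x) - 2 sin x cos x = 1 - sin(2x) = RHS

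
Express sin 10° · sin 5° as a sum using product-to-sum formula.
sin 10° sin 5° = (1/2)[cos(10°-5°) - cos(10°+5°)]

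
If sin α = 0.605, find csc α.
csc α = 1/sin α = 1.653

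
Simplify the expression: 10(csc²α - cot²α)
10(csc²α - cot²α) = 10 (using Pythagorean identity)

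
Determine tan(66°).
tan(66°) = 2.246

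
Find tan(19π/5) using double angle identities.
tan(19π/5) = 2 tan 19π/10 / (1 - tan²19π/10) = -0.7265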